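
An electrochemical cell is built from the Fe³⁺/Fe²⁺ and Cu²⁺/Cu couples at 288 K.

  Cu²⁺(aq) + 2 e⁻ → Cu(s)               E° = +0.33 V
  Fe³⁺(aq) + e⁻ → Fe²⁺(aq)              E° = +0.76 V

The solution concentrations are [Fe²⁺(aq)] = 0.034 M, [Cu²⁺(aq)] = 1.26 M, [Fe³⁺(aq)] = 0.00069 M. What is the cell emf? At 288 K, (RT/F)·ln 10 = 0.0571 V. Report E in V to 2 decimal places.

The Fe³⁺/Fe²⁺ couple has the more positive E°, so it is the cathode; Cu²⁺/Cu is the anode.
E°cell = +0.76 − (+0.33) = +0.43 V, with n = 2 electrons transferred.
Balancing gives 2 Fe³⁺(aq) + Cu(s) → 2 Fe²⁺(aq) + Cu²⁺(aq); hence Q = ([Fe²⁺(aq)]^2·[Cu²⁺(aq)]) / [Fe³⁺(aq)]^2 = 3.06×10^3 (log Q = 3.486).
Applying E = E° − (RT ln10/nF)·log Q gives +0.43 − (0.0571/2)(3.486) = +0.33 V.

+0.33 V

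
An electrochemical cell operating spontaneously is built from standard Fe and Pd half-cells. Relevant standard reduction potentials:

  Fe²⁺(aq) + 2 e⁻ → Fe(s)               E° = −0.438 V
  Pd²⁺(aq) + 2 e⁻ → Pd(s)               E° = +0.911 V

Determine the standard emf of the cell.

+1.349 V

Of the two couples in this cell, the one with the more positive reduction potential is reduced at the cathode: here that is Pd²⁺/Pd (+0.911 V); Fe²⁺/Fe (−0.438 V) is the anode.
E°cell = E°(cathode) − E°(anode) = +0.911 − (−0.438) = +1.349 V.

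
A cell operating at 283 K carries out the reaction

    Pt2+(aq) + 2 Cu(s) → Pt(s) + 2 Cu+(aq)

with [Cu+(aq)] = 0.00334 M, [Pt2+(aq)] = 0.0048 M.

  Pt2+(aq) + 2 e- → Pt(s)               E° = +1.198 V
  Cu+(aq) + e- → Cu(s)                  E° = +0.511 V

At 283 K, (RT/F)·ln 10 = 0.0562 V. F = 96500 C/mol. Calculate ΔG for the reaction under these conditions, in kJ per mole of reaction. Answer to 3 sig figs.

−147 kJ/mol

With Pt²⁺/Pt reduced at the cathode, E°cell = +1.198 − (+0.511) = +0.687 V and n = 2.
Here Q = [Cu+(aq)]^2 / [Pt2+(aq)] = 0.00232 (log Q = −2.634), giving E = +0.687 − (0.0562/2)·(−2.634) = +0.7610 V.
ΔG = −nFE = −(2)(96500)(+0.7610) J/mol = −147 kJ/mol.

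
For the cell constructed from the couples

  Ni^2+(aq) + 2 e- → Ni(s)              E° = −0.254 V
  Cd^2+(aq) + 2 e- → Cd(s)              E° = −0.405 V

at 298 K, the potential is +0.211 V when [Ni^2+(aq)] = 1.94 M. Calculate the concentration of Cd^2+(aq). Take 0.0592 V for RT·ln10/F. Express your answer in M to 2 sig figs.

0.018 M

With Ni²⁺/Ni at the cathode and Cd²⁺/Cd at the anode, E°cell = −0.254 − (−0.405) = +0.151 V (n = 2).
From the Nernst equation, log Q = n(E° − E)/0.0592 = 2·(+0.151 − (+0.211))/0.0592 = −2.027.
Balancing electrons gives Ni^2+(aq) + Cd(s) → Ni(s) + Cd^2+(aq); thus Q = [Cd^2+(aq)] / [Ni^2+(aq)].
Substituting the known concentrations and solving, log [Cd^2+(aq)] = −1.739 and [Cd^2+(aq)] = 0.018 M.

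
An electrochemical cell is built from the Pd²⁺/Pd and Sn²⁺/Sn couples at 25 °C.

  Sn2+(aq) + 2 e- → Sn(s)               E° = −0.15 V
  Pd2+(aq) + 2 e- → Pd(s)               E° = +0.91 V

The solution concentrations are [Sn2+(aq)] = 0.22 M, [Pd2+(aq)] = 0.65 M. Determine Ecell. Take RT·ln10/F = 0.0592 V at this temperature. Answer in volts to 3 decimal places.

+1.074 V

Since E°(Pd²⁺/Pd) > E°(Sn²⁺/Sn), Pd²⁺/Pd serves as the cathode.
E°cell = E°cat − E°an = +0.91 − (−0.15) = +1.06 V; n = 2.
Balancing gives Pd2+(aq) + Sn(s) → Pd(s) + Sn2+(aq); hence Q = [Sn2+(aq)] / [Pd2+(aq)] = 0.338 (log Q = −0.470).
By the Nernst equation, E = +1.06 − (0.0592/2)·(−0.470) = +1.074 V.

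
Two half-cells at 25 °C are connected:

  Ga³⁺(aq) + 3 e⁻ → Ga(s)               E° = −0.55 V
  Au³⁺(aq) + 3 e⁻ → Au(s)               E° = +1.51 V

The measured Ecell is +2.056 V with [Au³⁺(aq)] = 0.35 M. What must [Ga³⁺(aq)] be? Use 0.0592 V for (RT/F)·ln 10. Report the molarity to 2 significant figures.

Au³⁺/Au is the cathode (higher E°); E°cell = +1.51 − (−0.55) = +2.06 V with n = 3.
Rearranging E = E° − (0.0592/n)·log Q gives log Q = 3(+2.06 − (+2.056))/0.0592 = 0.203.
For Au³⁺(aq) + Ga(s) → Au(s) + Ga³⁺(aq), the reaction quotient is Q = [Ga³⁺(aq)] / [Au³⁺(aq)].
Isolating [Ga³⁺(aq)] in Q = 10^{0.203} yields log [Ga³⁺(aq)] = −0.253, i.e. 0.56 M.

0.56 M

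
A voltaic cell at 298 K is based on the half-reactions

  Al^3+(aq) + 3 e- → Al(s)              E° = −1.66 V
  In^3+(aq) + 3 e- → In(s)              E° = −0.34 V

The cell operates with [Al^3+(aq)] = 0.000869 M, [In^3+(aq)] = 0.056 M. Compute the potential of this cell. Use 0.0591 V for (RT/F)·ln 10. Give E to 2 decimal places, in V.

In³⁺/In is reduced (cathode, E° = −0.34 V) and Al³⁺/Al is oxidized (anode).
E°cell = E°cat − E°an = −0.34 − (−1.66) = +1.32 V; n = 3.
For the overall reaction In^3+(aq) + Al(s) → In(s) + Al^3+(aq), Q = [Al^3+(aq)] / [In^3+(aq)] = 0.0155, giving log Q = −1.809.
Applying E = E° − (RT ln10/nF)·log Q gives +1.32 − (0.0591/3)(−1.809) = +1.36 V.

+1.36 V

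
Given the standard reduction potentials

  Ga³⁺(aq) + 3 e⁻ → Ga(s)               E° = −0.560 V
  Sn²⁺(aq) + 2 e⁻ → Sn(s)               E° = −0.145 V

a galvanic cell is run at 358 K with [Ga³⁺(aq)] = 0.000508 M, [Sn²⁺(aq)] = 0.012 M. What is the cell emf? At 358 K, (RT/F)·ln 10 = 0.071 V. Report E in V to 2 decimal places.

Sn²⁺/Sn is reduced (cathode, E° = −0.145 V) and Ga³⁺/Ga is oxidized (anode).
E°cell = E°cat − E°an = −0.145 − (−0.560) = +0.415 V; n = 6.
The balanced reaction is 3 Sn²⁺(aq) + 2 Ga(s) → 3 Sn(s) + 2 Ga³⁺(aq), so Q = [Ga³⁺(aq)]^2 / [Sn²⁺(aq)]^3 = 0.149 and log Q = −0.826.
By the Nernst equation, E = +0.415 − (0.071/6)·(−0.826) = +0.42 V.

+0.42 V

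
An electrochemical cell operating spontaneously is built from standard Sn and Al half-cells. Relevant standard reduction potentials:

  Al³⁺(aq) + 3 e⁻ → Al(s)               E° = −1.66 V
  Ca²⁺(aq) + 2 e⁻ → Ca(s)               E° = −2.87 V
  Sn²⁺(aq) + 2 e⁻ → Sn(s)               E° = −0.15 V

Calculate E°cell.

+1.51 V

Of the two couples in this cell, the one with the more positive reduction potential is reduced at the cathode: here that is Sn²⁺/Sn (−0.15 V); Al³⁺/Al (−1.66 V) is the anode.
E°cell = E°(cathode) − E°(anode) = −0.15 − (−1.66) = +1.51 V.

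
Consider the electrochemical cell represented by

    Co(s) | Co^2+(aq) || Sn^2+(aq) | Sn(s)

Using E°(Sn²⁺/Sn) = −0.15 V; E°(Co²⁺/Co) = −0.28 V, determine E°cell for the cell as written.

+0.13 V

By convention the left-hand electrode in cell notation is the anode (oxidation) and the right-hand electrode is the cathode (reduction).
E°cell = E°(right) − E°(left) = −0.15 − (−0.28) = +0.13 V.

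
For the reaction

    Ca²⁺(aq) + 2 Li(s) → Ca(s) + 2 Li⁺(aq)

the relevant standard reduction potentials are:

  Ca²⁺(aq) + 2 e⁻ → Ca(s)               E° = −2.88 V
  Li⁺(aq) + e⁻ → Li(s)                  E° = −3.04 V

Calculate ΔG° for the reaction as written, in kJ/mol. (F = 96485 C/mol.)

−30.9 kJ/mol

In the reaction as written Ca²⁺(aq) is reduced, so the Ca²⁺/Ca couple is the cathode and Li⁺/Li is the anode.
E°cell = −2.88 − (−3.04) = +0.16 V; balancing electrons gives n = 2.
ΔG° = −nFE°cell = −(2)(96485)(+0.16) J/mol = −30.9 kJ/mol.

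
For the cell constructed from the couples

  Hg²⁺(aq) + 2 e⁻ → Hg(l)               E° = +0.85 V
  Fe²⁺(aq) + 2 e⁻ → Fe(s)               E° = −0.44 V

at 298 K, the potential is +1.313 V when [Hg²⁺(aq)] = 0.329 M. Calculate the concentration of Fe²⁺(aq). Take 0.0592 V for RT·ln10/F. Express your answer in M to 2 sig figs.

0.055 M

With Hg²⁺/Hg at the cathode and Fe²⁺/Fe at the anode, E°cell = +0.85 − (−0.44) = +1.29 V (n = 2).
Rearranging E = E° − (0.0592/n)·log Q gives log Q = 2(+1.29 − (+1.313))/0.0592 = −0.777.
For Hg²⁺(aq) + Fe(s) → Hg(l) + Fe²⁺(aq), the reaction quotient is Q = [Fe²⁺(aq)] / [Hg²⁺(aq)].
Substituting the known concentrations and solving, log [Fe²⁺(aq)] = −1.260 and [Fe²⁺(aq)] = 0.055 M.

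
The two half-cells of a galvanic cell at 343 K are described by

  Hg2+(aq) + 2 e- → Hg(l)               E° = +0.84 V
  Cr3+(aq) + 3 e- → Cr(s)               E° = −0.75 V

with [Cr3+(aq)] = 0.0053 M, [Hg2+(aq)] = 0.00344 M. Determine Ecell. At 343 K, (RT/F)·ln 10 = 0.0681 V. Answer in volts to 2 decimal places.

Since E°(Hg²⁺/Hg) > E°(Cr³⁺/Cr), Hg²⁺/Hg serves as the cathode.
The standard potential is +0.84 − (−0.75) = +1.59 V and the balanced reaction transfers n = 6 electrons.
For the overall reaction 3 Hg2+(aq) + 2 Cr(s) → 3 Hg(l) + 2 Cr3+(aq), Q = [Cr3+(aq)]^2 / [Hg2+(aq)]^3 = 690, giving log Q = 2.839.
By the Nernst equation, E = +1.59 − (0.0681/6)·(2.839) = +1.56 V.

+1.56 V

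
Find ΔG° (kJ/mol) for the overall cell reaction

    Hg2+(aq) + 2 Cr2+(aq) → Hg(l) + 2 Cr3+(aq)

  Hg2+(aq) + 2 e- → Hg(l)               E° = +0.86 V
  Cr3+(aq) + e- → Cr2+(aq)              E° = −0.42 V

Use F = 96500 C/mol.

−247 kJ/mol

In the reaction as written Hg2+(aq) is reduced, so the Hg²⁺/Hg couple is the cathode and Cr³⁺/Cr²⁺ is the anode.
E°cell = +0.86 − (−0.42) = +1.28 V; balancing electrons gives n = 2.
ΔG° = −nFE°cell = −(2)(96500)(+1.28) J/mol = −247 kJ/mol.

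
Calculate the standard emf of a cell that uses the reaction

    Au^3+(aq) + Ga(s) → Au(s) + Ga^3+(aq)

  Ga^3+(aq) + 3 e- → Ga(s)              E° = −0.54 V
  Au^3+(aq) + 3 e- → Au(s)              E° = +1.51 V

+2.05 V

Au^3+(aq) gains electrons, so the Au³⁺/Au couple is the cathode; the Ga³⁺/Ga couple is the anode.
E°cell = E°(cathode) − E°(anode) = +1.51 − (−0.54) = +2.05 V.
The positive value indicates the reaction is spontaneous as written.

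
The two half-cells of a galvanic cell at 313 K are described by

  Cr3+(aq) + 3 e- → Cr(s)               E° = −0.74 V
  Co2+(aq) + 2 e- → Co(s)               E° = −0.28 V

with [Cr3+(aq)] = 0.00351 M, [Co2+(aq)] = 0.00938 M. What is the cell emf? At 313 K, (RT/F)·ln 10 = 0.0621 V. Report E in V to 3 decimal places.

+0.448 V

The Co²⁺/Co couple has the more positive E°, so it is the cathode; Cr³⁺/Cr is the anode.
E°cell = −0.28 − (−0.74) = +0.46 V, with n = 6 electrons transferred.
The balanced reaction is 3 Co2+(aq) + 2 Cr(s) → 3 Co(s) + 2 Cr3+(aq), so Q = [Cr3+(aq)]^2 / [Co2+(aq)]^3 = 14.9 and log Q = 1.174.
By the Nernst equation, E = +0.46 − (0.0621/6)·(1.174) = +0.448 V.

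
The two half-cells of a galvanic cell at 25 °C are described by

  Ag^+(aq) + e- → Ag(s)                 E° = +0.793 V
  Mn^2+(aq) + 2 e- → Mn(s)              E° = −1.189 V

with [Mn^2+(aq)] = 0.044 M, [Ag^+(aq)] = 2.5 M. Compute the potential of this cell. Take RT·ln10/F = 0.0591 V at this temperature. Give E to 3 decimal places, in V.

Since E°(Ag⁺/Ag) > E°(Mn²⁺/Mn), Ag⁺/Ag serves as the cathode.
The standard potential is +0.793 − (−1.189) = +1.982 V and the balanced reaction transfers n = 2 electrons.
For the overall reaction 2 Ag^+(aq) + Mn(s) → 2 Ag(s) + Mn^2+(aq), Q = [Mn^2+(aq)] / [Ag^+(aq)]^2 = 0.00704, giving log Q = −2.152.
E = E° − (0.0591/n)·log Q = +1.982 − (0.0591/2)(−2.152) = +2.046 V.

+2.046 V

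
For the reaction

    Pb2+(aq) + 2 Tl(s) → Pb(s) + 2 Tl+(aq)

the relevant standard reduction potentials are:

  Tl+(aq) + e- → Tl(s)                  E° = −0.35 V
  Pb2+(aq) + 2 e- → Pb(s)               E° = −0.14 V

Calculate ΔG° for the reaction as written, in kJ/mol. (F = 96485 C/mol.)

−40.5 kJ/mol

In the reaction as written Pb2+(aq) is reduced, so the Pb²⁺/Pb couple is the cathode and Tl⁺/Tl is the anode.
E°cell = −0.14 − (−0.35) = +0.21 V; balancing electrons gives n = 2.
ΔG° = −nFE°cell = −(2)(96485)(+0.21) J/mol = −40.5 kJ/mol.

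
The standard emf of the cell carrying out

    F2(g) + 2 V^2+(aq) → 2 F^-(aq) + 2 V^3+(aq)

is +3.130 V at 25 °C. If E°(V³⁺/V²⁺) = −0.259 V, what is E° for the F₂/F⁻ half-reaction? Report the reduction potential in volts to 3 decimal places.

+2.871 V

In the reaction as written the F₂/F⁻ couple is reduced (cathode) and V³⁺/V²⁺ is oxidized (anode), so E°cell = E°(F₂/F⁻) − E°(V³⁺/V²⁺).
E°(F₂/F⁻) = E°cell + E°(anode) = +3.130 + (−0.259) = +2.871 V.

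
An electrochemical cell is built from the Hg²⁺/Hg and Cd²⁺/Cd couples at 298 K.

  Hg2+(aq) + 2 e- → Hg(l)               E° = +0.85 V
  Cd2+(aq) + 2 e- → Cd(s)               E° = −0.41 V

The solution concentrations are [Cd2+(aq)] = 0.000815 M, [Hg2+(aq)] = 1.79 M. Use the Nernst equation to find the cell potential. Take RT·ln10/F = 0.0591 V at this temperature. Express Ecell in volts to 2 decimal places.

+1.36 V

The Hg²⁺/Hg couple has the more positive E°, so it is the cathode; Cd²⁺/Cd is the anode.
The standard potential is +0.85 − (−0.41) = +1.26 V and the balanced reaction transfers n = 2 electrons.
The balanced reaction is Hg2+(aq) + Cd(s) → Hg(l) + Cd2+(aq), so Q = [Cd2+(aq)] / [Hg2+(aq)] = 0.000455 and log Q = −3.342.
E = E° − (0.0591/n)·log Q = +1.26 − (0.0591/2)(−3.342) = +1.36 V.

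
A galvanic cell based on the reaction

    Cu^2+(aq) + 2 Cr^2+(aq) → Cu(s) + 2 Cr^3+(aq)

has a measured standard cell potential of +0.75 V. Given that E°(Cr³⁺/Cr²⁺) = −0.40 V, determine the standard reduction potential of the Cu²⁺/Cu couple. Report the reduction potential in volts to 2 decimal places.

In the reaction as written the Cu²⁺/Cu couple is reduced (cathode) and Cr³⁺/Cr²⁺ is oxidized (anode), so E°cell = E°(Cu²⁺/Cu) − E°(Cr³⁺/Cr²⁺).
E°(Cu²⁺/Cu) = E°cell + E°(anode) = +0.75 + (−0.40) = +0.35 V.

+0.35 V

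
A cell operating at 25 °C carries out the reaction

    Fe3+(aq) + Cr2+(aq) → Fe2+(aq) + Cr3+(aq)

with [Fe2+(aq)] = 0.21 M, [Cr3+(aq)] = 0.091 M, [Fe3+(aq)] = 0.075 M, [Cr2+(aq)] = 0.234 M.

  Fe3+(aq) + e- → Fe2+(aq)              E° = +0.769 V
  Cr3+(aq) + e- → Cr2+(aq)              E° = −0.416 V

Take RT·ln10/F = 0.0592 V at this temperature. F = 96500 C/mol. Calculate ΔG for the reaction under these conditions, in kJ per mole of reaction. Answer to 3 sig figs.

−114 kJ/mol

With Fe³⁺/Fe²⁺ reduced at the cathode, E°cell = +0.769 − (−0.416) = +1.185 V and n = 1.
Here Q = ([Fe2+(aq)]·[Cr3+(aq)]) / ([Fe3+(aq)]·[Cr2+(aq)]) = 1.09 (log Q = 0.037), giving E = +1.185 − (0.0592/1)·(0.037) = +1.1828 V.
Finally ΔG = −nFE = −(1)(96500 C/mol)(+1.1828 V) = −114 kJ/mol.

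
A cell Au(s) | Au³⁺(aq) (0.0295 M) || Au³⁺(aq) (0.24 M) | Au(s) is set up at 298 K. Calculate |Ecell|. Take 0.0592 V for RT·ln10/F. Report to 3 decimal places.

0.018 V

For a concentration cell E°cell = 0, since both electrodes use the same couple.
The compartment with the higher Au³⁺(aq) concentration (0.24 M) acts as the cathode; ions are reduced there and produced at the dilute (0.0295 M) anode.
With n = 3, Ecell = −(0.0592/3)·log([dilute]/[conc]) = −(0.0592/3)·log(0.0295/0.24) = +0.018 V.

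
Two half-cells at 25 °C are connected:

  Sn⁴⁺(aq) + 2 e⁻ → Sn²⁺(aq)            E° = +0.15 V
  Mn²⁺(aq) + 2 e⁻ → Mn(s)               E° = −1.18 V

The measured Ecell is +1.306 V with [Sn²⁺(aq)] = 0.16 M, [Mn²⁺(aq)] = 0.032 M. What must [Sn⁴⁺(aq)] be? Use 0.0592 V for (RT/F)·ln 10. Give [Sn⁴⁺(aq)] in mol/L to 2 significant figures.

0.00079 M

Sn⁴⁺/Sn²⁺ is the cathode (higher E°); E°cell = +0.15 − (−1.18) = +1.33 V with n = 2.
From the Nernst equation, log Q = n(E° − E)/0.0592 = 2·(+1.33 − (+1.306))/0.0592 = 0.811.
For Sn⁴⁺(aq) + Mn(s) → Sn²⁺(aq) + Mn²⁺(aq), the reaction quotient is Q = ([Sn²⁺(aq)]·[Mn²⁺(aq)]) / [Sn⁴⁺(aq)].
Solving for the unknown gives log [Sn⁴⁺(aq)] = −3.102, so [Sn⁴⁺(aq)] ≈ 0.00079 M.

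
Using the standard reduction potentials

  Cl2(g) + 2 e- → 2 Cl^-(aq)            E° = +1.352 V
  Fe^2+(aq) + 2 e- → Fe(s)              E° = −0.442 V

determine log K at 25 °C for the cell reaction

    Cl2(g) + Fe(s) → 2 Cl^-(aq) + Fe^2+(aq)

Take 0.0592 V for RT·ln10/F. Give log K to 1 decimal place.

log K = 60.6

The Cl₂/Cl⁻ couple is reduced (cathode); E°cell = +1.352 − (−0.442) = +1.794 V with n = 2.
At equilibrium E = 0, so log K = nE°cell / 0.0592 = (2)(+1.794) / 0.0592 = 60.6.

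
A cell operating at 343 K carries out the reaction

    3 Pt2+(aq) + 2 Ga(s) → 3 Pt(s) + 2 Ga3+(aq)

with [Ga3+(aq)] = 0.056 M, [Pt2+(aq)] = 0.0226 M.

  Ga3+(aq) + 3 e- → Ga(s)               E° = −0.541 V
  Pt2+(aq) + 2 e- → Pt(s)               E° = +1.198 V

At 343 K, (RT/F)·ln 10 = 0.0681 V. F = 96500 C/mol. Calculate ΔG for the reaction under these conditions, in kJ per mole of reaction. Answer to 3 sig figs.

E°cell = +1.198 − (−0.541) = +1.739 V; the balanced reaction transfers n = 6 electrons.
Q = [Ga3+(aq)]^2 / [Pt2+(aq)]^3 = 272, so log Q = 2.434 and E = +1.739 − (0.0681/6)(2.434) = +1.7114 V.
Then ΔG = −nFE = −6 × 96500 × +1.7114 J/mol = −991 kJ/mol.

−991 kJ/mol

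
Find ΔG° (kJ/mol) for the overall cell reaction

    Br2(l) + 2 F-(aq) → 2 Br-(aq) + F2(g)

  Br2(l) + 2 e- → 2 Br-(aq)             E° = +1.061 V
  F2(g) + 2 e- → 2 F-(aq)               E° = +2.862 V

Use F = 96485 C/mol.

In the reaction as written Br2(l) is reduced, so the Br₂/Br⁻ couple is the cathode and F₂/F⁻ is the anode.
E°cell = +1.061 − (+2.862) = −1.801 V; balancing electrons gives n = 2.
ΔG° = −nFE°cell = −(2)(96485)(−1.801) J/mol = +348 kJ/mol.

+348 kJ/mol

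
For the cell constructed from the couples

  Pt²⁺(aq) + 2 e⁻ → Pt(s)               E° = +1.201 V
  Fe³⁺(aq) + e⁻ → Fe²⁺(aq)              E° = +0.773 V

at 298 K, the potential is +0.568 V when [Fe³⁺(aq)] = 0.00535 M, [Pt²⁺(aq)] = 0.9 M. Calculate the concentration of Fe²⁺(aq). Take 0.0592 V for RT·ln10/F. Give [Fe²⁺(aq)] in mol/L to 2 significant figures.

1.3 M

The Pt²⁺/Pt couple has the larger reduction potential, so it is the cathode: E°cell = +1.201 − (+0.773) = +0.428 V and n = 2.
Since E = E° − (0.0592/n)·log Q, log Q = n(E° − E)/0.0592 = −4.730.
For Pt²⁺(aq) + 2 Fe²⁺(aq) → Pt(s) + 2 Fe³⁺(aq), the reaction quotient is Q = [Fe³⁺(aq)]^2 / ([Pt²⁺(aq)]·[Fe²⁺(aq)]^2).
Solving for the unknown gives log [Fe²⁺(aq)] = 0.116, so [Fe²⁺(aq)] ≈ 1.3 M.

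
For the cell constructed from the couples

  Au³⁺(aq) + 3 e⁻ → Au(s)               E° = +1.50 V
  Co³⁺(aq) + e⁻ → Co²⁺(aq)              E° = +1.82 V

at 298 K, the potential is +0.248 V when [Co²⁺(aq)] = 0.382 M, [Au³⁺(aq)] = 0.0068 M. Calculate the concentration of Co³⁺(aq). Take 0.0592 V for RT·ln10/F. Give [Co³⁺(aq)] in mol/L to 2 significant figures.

0.0044 M

With Co³⁺/Co²⁺ at the cathode and Au³⁺/Au at the anode, E°cell = +1.82 − (+1.50) = +0.32 V (n = 3).
Since E = E° − (0.0592/n)·log Q, log Q = n(E° − E)/0.0592 = 3.649.
Balancing electrons gives 3 Co³⁺(aq) + Au(s) → 3 Co²⁺(aq) + Au³⁺(aq); thus Q = ([Co²⁺(aq)]^3·[Au³⁺(aq)]) / [Co³⁺(aq)]^3.
Solving for the unknown gives log [Co³⁺(aq)] = −2.357, so [Co³⁺(aq)] ≈ 0.0044 M.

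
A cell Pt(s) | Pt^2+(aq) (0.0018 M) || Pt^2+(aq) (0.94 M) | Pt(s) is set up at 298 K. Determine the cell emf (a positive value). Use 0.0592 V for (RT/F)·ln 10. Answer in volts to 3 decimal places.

0.080 V

For a concentration cell E°cell = 0, since both electrodes use the same couple.
The compartment with the higher Pt^2+(aq) concentration (0.94 M) acts as the cathode; ions are reduced there and produced at the dilute (0.0018 M) anode.
With n = 2, Ecell = −(0.0592/2)·log([dilute]/[conc]) = −(0.0592/2)·log(0.0018/0.94) = +0.080 V.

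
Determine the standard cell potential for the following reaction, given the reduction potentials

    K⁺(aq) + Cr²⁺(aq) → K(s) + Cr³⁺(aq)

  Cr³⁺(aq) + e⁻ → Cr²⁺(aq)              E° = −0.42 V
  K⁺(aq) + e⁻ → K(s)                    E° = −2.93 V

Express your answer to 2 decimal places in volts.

In the reaction as written, K⁺(aq) is reduced (cathode) and Cr³⁺(aq) is produced by oxidation at the anode.
E°cell = E°(cathode) − E°(anode) = −2.93 − (−0.42) = −2.51 V.
The negative E°cell means the reaction is non-spontaneous in the direction written.

−2.51 V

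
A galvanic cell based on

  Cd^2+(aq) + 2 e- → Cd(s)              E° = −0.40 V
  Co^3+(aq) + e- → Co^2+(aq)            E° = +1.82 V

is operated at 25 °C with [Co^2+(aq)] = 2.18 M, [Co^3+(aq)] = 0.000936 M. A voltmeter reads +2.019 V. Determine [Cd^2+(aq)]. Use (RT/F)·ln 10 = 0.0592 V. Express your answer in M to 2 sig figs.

Co³⁺/Co²⁺ is the cathode (higher E°); E°cell = +1.82 − (−0.40) = +2.22 V with n = 2.
Since E = E° − (0.0592/n)·log Q, log Q = n(E° − E)/0.0592 = 6.791.
For 2 Co^3+(aq) + Cd(s) → 2 Co^2+(aq) + Cd^2+(aq), the reaction quotient is Q = ([Co^2+(aq)]^2·[Cd^2+(aq)]) / [Co^3+(aq)]^2.
Substituting the known concentrations and solving, log [Cd^2+(aq)] = 0.057 and [Cd^2+(aq)] = 1.1 M.

1.1 M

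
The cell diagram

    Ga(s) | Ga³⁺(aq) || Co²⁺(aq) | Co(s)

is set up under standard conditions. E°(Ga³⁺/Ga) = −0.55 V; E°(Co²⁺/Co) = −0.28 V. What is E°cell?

By convention the left-hand electrode in cell notation is the anode (oxidation) and the right-hand electrode is the cathode (reduction).
E°cell = E°(right) − E°(left) = −0.28 − (−0.55) = +0.27 V.

+0.27 V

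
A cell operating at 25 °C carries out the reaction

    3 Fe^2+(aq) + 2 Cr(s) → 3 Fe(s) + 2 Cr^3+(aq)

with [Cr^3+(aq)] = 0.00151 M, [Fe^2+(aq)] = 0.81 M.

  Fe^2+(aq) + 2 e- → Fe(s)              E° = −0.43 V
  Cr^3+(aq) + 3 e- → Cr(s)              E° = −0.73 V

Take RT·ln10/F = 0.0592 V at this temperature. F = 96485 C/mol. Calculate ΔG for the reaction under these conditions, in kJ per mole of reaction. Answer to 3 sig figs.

E°cell = −0.43 − (−0.73) = +0.30 V; the balanced reaction transfers n = 6 electrons.
The reaction quotient is [Cr^3+(aq)]^2 / [Fe^2+(aq)]^3 = 4.29×10^−6; by Nernst, E = +0.30 − (0.0592/6)(−5.368) = +0.3530 V.
Finally ΔG = −nFE = −(6)(96485 C/mol)(+0.3530 V) = −204 kJ/mol.

−204 kJ/mol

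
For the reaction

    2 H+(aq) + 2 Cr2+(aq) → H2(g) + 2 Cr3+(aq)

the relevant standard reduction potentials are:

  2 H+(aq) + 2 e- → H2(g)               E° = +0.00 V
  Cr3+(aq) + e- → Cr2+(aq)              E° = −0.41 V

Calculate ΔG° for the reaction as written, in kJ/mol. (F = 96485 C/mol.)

In the reaction as written H+(aq) is reduced, so the 2H⁺/H₂ couple is the cathode and Cr³⁺/Cr²⁺ is the anode.
E°cell = +0.00 − (−0.41) = +0.41 V; balancing electrons gives n = 2.
ΔG° = −nFE°cell = −(2)(96485)(+0.41) J/mol = −79.1 kJ/mol.

−79.1 kJ/mol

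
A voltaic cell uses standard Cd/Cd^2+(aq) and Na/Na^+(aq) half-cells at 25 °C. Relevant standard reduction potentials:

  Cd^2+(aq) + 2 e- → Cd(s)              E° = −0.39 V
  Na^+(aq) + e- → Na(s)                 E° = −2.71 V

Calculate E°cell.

The Cd²⁺/Cd couple has the higher E°, so Cd ion is reduced (cathode) and Na is oxidized (anode).
E°cell = E°(cathode) − E°(anode) = −0.39 − (−2.71) = +2.32 V.

+2.32 V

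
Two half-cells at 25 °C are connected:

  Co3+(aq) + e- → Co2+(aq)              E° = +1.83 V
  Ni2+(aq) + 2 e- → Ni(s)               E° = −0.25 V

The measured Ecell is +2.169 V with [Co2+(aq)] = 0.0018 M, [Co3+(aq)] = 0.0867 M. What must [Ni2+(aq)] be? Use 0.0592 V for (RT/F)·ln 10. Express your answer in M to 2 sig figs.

2.3 M

The Co³⁺/Co²⁺ couple has the larger reduction potential, so it is the cathode: E°cell = +1.83 − (−0.25) = +2.08 V and n = 2.
Rearranging E = E° − (0.0592/n)·log Q gives log Q = 2(+2.08 − (+2.169))/0.0592 = −3.007.
Balancing electrons gives 2 Co3+(aq) + Ni(s) → 2 Co2+(aq) + Ni2+(aq); thus Q = ([Co2+(aq)]^2·[Ni2+(aq)]) / [Co3+(aq)]^2.
Substituting the known concentrations and solving, log [Ni2+(aq)] = 0.358 and [Ni2+(aq)] = 2.3 M.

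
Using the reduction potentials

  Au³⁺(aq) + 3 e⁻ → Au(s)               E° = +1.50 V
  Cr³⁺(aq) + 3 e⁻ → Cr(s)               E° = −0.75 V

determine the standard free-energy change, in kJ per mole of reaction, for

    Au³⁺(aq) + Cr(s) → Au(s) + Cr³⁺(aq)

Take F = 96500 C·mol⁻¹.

−651 kJ/mol

In the reaction as written Au³⁺(aq) is reduced, so the Au³⁺/Au couple is the cathode and Cr³⁺/Cr is the anode.
E°cell = +1.50 − (−0.75) = +2.25 V; balancing electrons gives n = 3.
ΔG° = −nFE°cell = −(3)(96500)(+2.25) J/mol = −651 kJ/mol.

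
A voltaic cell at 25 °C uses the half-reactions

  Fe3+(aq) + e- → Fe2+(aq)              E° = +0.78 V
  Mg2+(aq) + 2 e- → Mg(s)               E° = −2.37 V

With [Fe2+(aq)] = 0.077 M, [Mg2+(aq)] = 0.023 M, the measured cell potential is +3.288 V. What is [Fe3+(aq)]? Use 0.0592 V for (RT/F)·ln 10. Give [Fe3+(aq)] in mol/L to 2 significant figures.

2.5 M

With Fe³⁺/Fe²⁺ at the cathode and Mg²⁺/Mg at the anode, E°cell = +0.78 − (−2.37) = +3.15 V (n = 2).
Since E = E° − (0.0592/n)·log Q, log Q = n(E° − E)/0.0592 = −4.662.
The balanced reaction is 2 Fe3+(aq) + Mg(s) → 2 Fe2+(aq) + Mg2+(aq), so Q = ([Fe2+(aq)]^2·[Mg2+(aq)]) / [Fe3+(aq)]^2.
Isolating [Fe3+(aq)] in Q = 10^{−4.662} yields log [Fe3+(aq)] = 0.398, i.e. 2.5 M.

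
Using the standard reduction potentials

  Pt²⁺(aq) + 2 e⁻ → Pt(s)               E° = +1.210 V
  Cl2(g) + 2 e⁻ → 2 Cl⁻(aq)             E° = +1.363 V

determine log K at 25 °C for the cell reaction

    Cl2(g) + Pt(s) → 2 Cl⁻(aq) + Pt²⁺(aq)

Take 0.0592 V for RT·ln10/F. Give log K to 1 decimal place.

The Cl₂/Cl⁻ couple is reduced (cathode); E°cell = +1.363 − (+1.210) = +0.153 V with n = 2.
At equilibrium E = 0, so log K = nE°cell / 0.0592 = (2)(+0.153) / 0.0592 = 5.2.

log K = 5.2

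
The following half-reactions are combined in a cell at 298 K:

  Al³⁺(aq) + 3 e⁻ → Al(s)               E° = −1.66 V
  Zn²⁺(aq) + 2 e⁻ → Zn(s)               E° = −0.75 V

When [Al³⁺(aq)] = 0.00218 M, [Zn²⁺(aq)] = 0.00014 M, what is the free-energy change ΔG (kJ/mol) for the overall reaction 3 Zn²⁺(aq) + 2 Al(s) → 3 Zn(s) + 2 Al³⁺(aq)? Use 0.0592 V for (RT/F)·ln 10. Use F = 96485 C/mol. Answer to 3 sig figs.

With Zn²⁺/Zn reduced at the cathode, E°cell = −0.75 − (−1.66) = +0.91 V and n = 6.
Q = [Al³⁺(aq)]^2 / [Zn²⁺(aq)]^3 = 1.73×10^6, so log Q = 6.239 and E = +0.91 − (0.0592/6)(6.239) = +0.8484 V.
Then ΔG = −nFE = −6 × 96485 × +0.8484 J/mol = −491 kJ/mol.

−491 kJ/mol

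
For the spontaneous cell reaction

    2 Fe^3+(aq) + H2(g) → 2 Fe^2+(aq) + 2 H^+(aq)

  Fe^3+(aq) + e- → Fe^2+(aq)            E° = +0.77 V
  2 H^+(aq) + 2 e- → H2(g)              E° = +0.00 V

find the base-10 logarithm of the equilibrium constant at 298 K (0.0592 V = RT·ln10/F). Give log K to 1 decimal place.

log K = 26.0

The Fe³⁺/Fe²⁺ couple is reduced (cathode); E°cell = +0.77 − (+0.00) = +0.77 V with n = 2.
At equilibrium E = 0, so log K = nE°cell / 0.0592 = (2)(+0.77) / 0.0592 = 26.0.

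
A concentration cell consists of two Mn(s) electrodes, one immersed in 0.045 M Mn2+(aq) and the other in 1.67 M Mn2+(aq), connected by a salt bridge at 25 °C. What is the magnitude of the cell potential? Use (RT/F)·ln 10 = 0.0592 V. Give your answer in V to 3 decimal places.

0.046 V

For a concentration cell E°cell = 0, since both electrodes use the same couple.
The compartment with the higher Mn2+(aq) concentration (1.67 M) acts as the cathode; ions are reduced there and produced at the dilute (0.045 M) anode.
With n = 2, Ecell = −(0.0592/2)·log([dilute]/[conc]) = −(0.0592/2)·log(0.045/1.67) = +0.046 V.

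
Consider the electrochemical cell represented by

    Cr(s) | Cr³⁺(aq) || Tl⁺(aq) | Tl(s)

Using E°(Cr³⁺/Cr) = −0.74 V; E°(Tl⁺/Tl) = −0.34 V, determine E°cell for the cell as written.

+0.40 V

By convention the left-hand electrode in cell notation is the anode (oxidation) and the right-hand electrode is the cathode (reduction).
E°cell = E°(right) − E°(left) = −0.34 − (−0.74) = +0.40 V.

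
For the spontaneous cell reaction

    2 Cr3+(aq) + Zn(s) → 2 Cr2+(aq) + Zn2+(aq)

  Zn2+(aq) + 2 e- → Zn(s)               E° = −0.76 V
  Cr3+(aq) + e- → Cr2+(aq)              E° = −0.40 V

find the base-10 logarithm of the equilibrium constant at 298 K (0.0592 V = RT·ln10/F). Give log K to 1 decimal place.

The Cr³⁺/Cr²⁺ couple is reduced (cathode); E°cell = −0.40 − (−0.76) = +0.36 V with n = 2.
At equilibrium E = 0, so log K = nE°cell / 0.0592 = (2)(+0.36) / 0.0592 = 12.2.

log K = 12.2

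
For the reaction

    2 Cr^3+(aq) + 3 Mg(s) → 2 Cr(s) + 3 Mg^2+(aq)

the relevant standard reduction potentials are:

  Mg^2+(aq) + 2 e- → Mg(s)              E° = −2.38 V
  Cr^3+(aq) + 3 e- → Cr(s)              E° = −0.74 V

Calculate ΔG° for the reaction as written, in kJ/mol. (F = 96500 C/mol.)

−950 kJ/mol

In the reaction as written Cr^3+(aq) is reduced, so the Cr³⁺/Cr couple is the cathode and Mg²⁺/Mg is the anode.
E°cell = −0.74 − (−2.38) = +1.64 V; balancing electrons gives n = 6.
ΔG° = −nFE°cell = −(6)(96500)(+1.64) J/mol = −950 kJ/mol.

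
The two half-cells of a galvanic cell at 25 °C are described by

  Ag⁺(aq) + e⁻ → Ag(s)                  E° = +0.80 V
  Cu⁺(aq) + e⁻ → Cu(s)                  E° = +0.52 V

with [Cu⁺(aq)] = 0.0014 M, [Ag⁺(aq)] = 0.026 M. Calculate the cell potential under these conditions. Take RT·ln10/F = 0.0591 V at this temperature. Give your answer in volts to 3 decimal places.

+0.355 V

Since E°(Ag⁺/Ag) > E°(Cu⁺/Cu), Ag⁺/Ag serves as the cathode.
The standard potential is +0.80 − (+0.52) = +0.28 V and the balanced reaction transfers n = 1 electron.
The balanced reaction is Ag⁺(aq) + Cu(s) → Ag(s) + Cu⁺(aq), so Q = [Cu⁺(aq)] / [Ag⁺(aq)] = 0.0538 and log Q = −1.269.
By the Nernst equation, E = +0.28 − (0.0591/1)·(−1.269) = +0.355 V.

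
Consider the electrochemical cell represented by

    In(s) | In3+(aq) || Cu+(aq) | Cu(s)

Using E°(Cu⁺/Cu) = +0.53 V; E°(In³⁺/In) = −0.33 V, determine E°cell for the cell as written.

By convention the left-hand electrode in cell notation is the anode (oxidation) and the right-hand electrode is the cathode (reduction).
E°cell = E°(right) − E°(left) = +0.53 − (−0.33) = +0.86 V.

+0.86 V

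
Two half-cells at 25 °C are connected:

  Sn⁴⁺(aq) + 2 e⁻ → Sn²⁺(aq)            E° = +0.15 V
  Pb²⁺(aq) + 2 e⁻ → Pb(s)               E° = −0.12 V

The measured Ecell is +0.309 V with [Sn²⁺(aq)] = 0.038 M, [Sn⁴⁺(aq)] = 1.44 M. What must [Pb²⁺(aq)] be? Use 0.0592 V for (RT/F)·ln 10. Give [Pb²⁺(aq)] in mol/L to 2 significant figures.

1.8 M

The Sn⁴⁺/Sn²⁺ couple has the larger reduction potential, so it is the cathode: E°cell = +0.15 − (−0.12) = +0.27 V and n = 2.
From the Nernst equation, log Q = n(E° − E)/0.0592 = 2·(+0.27 − (+0.309))/0.0592 = −1.318.
For Sn⁴⁺(aq) + Pb(s) → Sn²⁺(aq) + Pb²⁺(aq), the reaction quotient is Q = ([Sn²⁺(aq)]·[Pb²⁺(aq)]) / [Sn⁴⁺(aq)].
Isolating [Pb²⁺(aq)] in Q = 10^{−1.318} yields log [Pb²⁺(aq)] = 0.261, i.e. 1.8 M.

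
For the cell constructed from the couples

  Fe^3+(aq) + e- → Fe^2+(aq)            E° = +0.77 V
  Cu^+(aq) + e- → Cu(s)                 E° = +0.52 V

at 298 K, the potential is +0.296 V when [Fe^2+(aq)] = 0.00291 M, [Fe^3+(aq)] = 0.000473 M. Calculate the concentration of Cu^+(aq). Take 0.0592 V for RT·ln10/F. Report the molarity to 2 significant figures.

Fe³⁺/Fe²⁺ is the cathode (higher E°); E°cell = +0.77 − (+0.52) = +0.25 V with n = 1.
Since E = E° − (0.0592/n)·log Q, log Q = n(E° − E)/0.0592 = −0.777.
Balancing electrons gives Fe^3+(aq) + Cu(s) → Fe^2+(aq) + Cu^+(aq); thus Q = ([Fe^2+(aq)]·[Cu^+(aq)]) / [Fe^3+(aq)].
Substituting the known concentrations and solving, log [Cu^+(aq)] = −1.566 and [Cu^+(aq)] = 0.027 M.

0.027 M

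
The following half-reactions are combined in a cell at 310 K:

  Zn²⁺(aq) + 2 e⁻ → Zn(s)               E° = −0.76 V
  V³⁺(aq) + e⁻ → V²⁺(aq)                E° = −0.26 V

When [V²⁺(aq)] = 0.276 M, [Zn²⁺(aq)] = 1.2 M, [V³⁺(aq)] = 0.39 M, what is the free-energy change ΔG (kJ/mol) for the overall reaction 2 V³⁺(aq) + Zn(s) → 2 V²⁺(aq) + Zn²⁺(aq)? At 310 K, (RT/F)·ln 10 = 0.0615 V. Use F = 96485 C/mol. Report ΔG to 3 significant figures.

The standard cell potential is −0.26 − (−0.76) = +0.50 V, with n = 2 electrons in the balanced equation.
Here Q = ([V²⁺(aq)]^2·[Zn²⁺(aq)]) / [V³⁺(aq)]^2 = 0.601 (log Q = −0.221), giving E = +0.50 − (0.0615/2)·(−0.221) = +0.5068 V.
Then ΔG = −nFE = −2 × 96485 × +0.5068 J/mol = −97.8 kJ/mol.

−97.8 kJ/mol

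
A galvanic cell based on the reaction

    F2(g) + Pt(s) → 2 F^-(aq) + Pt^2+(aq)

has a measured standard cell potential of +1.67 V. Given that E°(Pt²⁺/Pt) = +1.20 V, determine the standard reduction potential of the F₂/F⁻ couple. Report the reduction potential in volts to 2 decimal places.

In the reaction as written the F₂/F⁻ couple is reduced (cathode) and Pt²⁺/Pt is oxidized (anode), so E°cell = E°(F₂/F⁻) − E°(Pt²⁺/Pt).
E°(F₂/F⁻) = E°cell + E°(anode) = +1.67 + (+1.20) = +2.87 V.

+2.87 V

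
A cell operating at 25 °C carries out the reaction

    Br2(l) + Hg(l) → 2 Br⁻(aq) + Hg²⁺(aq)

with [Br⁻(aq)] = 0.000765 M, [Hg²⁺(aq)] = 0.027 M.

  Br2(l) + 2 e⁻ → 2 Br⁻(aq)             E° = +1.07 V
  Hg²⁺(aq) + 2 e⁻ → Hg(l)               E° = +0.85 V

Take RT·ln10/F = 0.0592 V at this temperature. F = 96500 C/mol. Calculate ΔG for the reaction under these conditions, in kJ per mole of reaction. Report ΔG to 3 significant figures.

With Br₂/Br⁻ reduced at the cathode, E°cell = +1.07 − (+0.85) = +0.22 V and n = 2.
The reaction quotient is [Br⁻(aq)]^2·[Hg²⁺(aq)] = 1.58×10^−8; by Nernst, E = +0.22 − (0.0592/2)(−7.801) = +0.4509 V.
Finally ΔG = −nFE = −(2)(96500 C/mol)(+0.4509 V) = −87.0 kJ/mol.

−87.0 kJ/mol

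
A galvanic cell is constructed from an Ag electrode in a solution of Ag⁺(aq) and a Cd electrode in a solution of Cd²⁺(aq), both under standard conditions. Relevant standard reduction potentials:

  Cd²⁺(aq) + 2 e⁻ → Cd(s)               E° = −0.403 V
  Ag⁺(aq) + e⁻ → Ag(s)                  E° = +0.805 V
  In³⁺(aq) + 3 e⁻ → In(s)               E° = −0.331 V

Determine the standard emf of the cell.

+1.208 V

The Ag⁺/Ag couple has the higher E°, so Ag ion is reduced (cathode) and Cd is oxidized (anode).
E°cell = E°(cathode) − E°(anode) = +0.805 − (−0.403) = +1.208 V.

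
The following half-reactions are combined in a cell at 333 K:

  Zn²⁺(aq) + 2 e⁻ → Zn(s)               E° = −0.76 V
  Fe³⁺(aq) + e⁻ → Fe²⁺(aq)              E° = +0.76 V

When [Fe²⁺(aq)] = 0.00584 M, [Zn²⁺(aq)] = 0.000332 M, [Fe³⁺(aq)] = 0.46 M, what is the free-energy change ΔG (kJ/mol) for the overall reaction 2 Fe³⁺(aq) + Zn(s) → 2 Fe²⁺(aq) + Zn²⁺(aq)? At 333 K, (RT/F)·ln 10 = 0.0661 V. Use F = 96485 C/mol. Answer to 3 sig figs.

With Fe³⁺/Fe²⁺ reduced at the cathode, E°cell = +0.76 − (−0.76) = +1.52 V and n = 2.
Here Q = ([Fe²⁺(aq)]^2·[Zn²⁺(aq)]) / [Fe³⁺(aq)]^2 = 5.35×10^−8 (log Q = −7.272), giving E = +1.52 − (0.0661/2)·(−7.272) = +1.7603 V.
Finally ΔG = −nFE = −(2)(96485 C/mol)(+1.7603 V) = −340 kJ/mol.

−340 kJ/mol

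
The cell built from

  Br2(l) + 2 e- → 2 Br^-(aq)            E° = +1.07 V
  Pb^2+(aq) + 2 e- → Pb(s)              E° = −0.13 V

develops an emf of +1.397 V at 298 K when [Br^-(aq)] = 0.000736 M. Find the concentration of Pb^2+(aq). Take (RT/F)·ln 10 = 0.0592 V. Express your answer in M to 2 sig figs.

Br₂/Br⁻ is the cathode (higher E°); E°cell = +1.07 − (−0.13) = +1.20 V with n = 2.
From the Nernst equation, log Q = n(E° − E)/0.0592 = 2·(+1.20 − (+1.397))/0.0592 = −6.655.
The balanced reaction is Br2(l) + Pb(s) → 2 Br^-(aq) + Pb^2+(aq), so Q = [Br^-(aq)]^2·[Pb^2+(aq)].
Substituting the known concentrations and solving, log [Pb^2+(aq)] = −0.389 and [Pb^2+(aq)] = 0.41 M.

0.41 M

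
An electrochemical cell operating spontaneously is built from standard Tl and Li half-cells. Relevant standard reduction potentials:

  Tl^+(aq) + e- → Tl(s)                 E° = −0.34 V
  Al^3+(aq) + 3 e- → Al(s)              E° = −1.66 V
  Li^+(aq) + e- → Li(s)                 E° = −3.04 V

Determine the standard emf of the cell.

The Tl⁺/Tl couple has the higher E°, so Tl ion is reduced (cathode) and Li is oxidized (anode).
E°cell = E°(cathode) − E°(anode) = −0.34 − (−3.04) = +2.70 V.

+2.70 V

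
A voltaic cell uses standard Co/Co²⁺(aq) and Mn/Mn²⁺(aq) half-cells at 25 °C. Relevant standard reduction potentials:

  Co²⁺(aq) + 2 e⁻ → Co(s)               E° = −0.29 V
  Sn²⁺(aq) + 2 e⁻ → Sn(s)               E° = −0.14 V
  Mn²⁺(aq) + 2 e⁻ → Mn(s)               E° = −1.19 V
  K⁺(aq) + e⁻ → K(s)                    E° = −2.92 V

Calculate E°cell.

+0.90 V

The Co²⁺/Co couple has the higher E°, so Co ion is reduced (cathode) and Mn is oxidized (anode).
E°cell = E°(cathode) − E°(anode) = −0.29 − (−1.19) = +0.90 V.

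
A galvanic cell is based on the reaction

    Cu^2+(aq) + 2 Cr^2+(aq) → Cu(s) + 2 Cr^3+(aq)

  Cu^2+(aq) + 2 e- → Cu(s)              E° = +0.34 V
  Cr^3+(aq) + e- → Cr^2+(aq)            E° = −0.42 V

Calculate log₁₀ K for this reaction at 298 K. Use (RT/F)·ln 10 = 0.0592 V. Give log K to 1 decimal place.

The Cu²⁺/Cu couple is reduced (cathode); E°cell = +0.34 − (−0.42) = +0.76 V with n = 2.
At equilibrium E = 0, so log K = nE°cell / 0.0592 = (2)(+0.76) / 0.0592 = 25.7.

log K = 25.7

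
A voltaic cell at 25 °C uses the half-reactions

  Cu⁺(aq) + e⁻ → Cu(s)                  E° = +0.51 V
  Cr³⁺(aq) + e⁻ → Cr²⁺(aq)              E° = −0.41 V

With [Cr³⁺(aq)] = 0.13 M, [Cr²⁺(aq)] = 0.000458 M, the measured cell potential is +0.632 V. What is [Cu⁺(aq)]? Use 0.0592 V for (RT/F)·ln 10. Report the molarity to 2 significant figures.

0.0039 M

With Cu⁺/Cu at the cathode and Cr³⁺/Cr²⁺ at the anode, E°cell = +0.51 − (−0.41) = +0.92 V (n = 1).
Since E = E° − (0.0592/n)·log Q, log Q = n(E° − E)/0.0592 = 4.865.
Balancing electrons gives Cu⁺(aq) + Cr²⁺(aq) → Cu(s) + Cr³⁺(aq); thus Q = [Cr³⁺(aq)] / ([Cu⁺(aq)]·[Cr²⁺(aq)]).
Isolating [Cu⁺(aq)] in Q = 10^{4.865} yields log [Cu⁺(aq)] = −2.412, i.e. 0.0039 M.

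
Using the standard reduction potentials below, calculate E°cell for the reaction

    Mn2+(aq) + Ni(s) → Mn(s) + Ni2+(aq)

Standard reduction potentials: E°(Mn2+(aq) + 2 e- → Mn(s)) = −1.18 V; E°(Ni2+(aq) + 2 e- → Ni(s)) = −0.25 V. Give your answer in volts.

−0.93 V

In the reaction as written, Mn2+(aq) is reduced (cathode) and Ni2+(aq) is produced by oxidation at the anode.
E°cell = E°(cathode) − E°(anode) = −1.18 − (−0.25) = −0.93 V.
The negative E°cell means the reaction is non-spontaneous in the direction written.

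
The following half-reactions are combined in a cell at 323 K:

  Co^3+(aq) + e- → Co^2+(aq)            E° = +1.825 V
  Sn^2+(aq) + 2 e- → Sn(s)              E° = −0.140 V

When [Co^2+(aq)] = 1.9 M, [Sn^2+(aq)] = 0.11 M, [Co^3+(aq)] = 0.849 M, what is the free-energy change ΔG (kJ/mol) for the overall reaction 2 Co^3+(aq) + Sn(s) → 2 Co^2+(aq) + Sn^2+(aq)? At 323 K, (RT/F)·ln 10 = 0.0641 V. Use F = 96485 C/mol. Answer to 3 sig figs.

E°cell = +1.825 − (−0.140) = +1.965 V; the balanced reaction transfers n = 2 electrons.
The reaction quotient is ([Co^2+(aq)]^2·[Sn^2+(aq)]) / [Co^3+(aq)]^2 = 0.551; by Nernst, E = +1.965 − (0.0641/2)(−0.259) = +1.9733 V.
ΔG = −nFE = −(2)(96485)(+1.9733) J/mol = −381 kJ/mol.

−381 kJ/mol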